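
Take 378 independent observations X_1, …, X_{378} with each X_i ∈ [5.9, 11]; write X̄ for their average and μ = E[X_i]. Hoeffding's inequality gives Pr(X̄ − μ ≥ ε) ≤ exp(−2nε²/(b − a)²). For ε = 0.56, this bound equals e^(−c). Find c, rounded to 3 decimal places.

c = 2nε²/(b − a)² = 2·378·0.56² / 5.1² = 9.1150.

9.115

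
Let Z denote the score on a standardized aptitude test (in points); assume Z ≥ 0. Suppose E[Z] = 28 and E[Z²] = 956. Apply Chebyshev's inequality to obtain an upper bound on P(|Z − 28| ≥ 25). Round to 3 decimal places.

0.275

Var(Z) = E[Z²] − (E[Z])² = 956 − 784 = 172.
Chebyshev's inequality: P(|Z − μ| ≥ t) ≤ Var(Z)/t² = 172/625 = 0.2752.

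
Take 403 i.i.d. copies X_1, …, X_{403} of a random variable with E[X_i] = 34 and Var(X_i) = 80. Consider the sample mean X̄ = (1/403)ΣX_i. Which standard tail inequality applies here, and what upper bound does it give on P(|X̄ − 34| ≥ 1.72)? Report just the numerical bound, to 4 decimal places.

With mean and variance of each term known, Chebyshev's inequality bounds the deviation of the sum (or sample mean).
Var(X̄) = Var(X_i)/n = 80/403 = 0.19851.
Chebyshev: P(|X̄ − 34| ≥ 1.72) ≤ Var(X̄)/(1.72)² = 80/(403·1.72²) = 0.0671.

0.0671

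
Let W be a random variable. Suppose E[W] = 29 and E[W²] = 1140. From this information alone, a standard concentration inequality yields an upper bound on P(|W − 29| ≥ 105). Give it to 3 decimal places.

The first two moments determine the variance, so Chebyshev's inequality is the sharpest standard bound available.
Var(W) = E[W²] − (E[W])² = 1140 − 841 = 299.
Chebyshev's inequality: P(|W − μ| ≥ t) ≤ Var(W)/t² = 299/11025 = 0.0271.

0.027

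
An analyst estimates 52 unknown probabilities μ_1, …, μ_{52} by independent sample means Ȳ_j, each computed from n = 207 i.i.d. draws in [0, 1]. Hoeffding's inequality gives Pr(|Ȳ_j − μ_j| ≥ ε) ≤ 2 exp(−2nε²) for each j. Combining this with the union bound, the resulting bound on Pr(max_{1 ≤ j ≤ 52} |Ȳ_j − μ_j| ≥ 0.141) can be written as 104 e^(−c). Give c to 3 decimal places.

8.231

Union bound over the 52 events: Pr(max_{1 ≤ j ≤ 52} |Ȳ_j − μ_j| ≥ 0.141) ≤ 52·2·exp(−2nε²) = 104 exp(−2·207·0.141²).
So c = 2·207·0.141² = 8.2307.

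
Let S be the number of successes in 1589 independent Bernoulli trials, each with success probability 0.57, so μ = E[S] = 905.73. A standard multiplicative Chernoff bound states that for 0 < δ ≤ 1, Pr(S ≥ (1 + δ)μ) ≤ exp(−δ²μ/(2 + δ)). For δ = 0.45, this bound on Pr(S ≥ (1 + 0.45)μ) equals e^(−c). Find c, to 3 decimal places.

74.861

c = δ²μ/(2 + δ) = 0.45²·905.73/(2 + 0.45) = 74.8614.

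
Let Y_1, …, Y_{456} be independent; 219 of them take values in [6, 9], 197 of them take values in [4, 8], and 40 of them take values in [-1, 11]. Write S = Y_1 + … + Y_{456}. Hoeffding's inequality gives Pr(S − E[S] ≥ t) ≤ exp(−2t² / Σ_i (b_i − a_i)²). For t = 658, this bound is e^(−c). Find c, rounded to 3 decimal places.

79.567

Σ(b_i − a_i)² = 219·3² + 197·4² + 40·12² = 10883.
c = 2t² / 10883 = 2·658² / 10883 = 79.5670.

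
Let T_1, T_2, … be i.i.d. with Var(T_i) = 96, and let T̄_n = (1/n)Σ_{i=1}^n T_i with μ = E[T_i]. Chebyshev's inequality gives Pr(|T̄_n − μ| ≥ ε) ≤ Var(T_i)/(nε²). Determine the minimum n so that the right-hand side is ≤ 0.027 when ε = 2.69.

Require 96/(n·2.69²) ≤ 0.027, i.e. n ≥ 96/(0.027·2.69²) = 491.364.
The smallest integer n is 492.

492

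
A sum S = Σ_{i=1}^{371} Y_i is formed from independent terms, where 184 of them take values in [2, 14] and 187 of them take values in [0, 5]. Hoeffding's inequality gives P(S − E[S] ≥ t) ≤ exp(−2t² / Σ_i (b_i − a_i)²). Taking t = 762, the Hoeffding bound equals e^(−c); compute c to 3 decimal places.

Σ(b_i − a_i)² = 184·12² + 187·5² = 31171.
c = 2t² / 31171 = 2·762² / 31171 = 37.2554.

37.255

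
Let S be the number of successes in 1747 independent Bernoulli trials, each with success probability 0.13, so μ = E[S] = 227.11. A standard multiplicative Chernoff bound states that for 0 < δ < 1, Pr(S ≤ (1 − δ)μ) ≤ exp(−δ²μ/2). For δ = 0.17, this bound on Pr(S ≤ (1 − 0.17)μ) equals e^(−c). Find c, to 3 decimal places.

3.282

c = δ²μ/2 = 0.17²·227.11/2 = 3.2817.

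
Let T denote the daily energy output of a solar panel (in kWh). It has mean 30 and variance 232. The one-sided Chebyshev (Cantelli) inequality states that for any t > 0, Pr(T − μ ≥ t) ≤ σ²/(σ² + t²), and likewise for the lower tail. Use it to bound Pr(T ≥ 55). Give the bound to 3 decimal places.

Here σ² = 232 and t = 25, so σ² + t² = 857.
Cantelli's bound: 232/857 = 0.2707.

0.271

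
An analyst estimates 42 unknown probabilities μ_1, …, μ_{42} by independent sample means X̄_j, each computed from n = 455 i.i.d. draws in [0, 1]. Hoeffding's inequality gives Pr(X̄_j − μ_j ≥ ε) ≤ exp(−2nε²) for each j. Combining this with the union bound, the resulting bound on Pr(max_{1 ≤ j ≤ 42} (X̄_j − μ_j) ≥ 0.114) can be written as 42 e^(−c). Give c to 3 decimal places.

Union bound over the 42 events: Pr(max_{1 ≤ j ≤ 42} (X̄_j − μ_j) ≥ 0.114) ≤ 42·exp(−2nε²) = 42 exp(−2·455·0.114²).
So c = 2·455·0.114² = 11.8264.

11.826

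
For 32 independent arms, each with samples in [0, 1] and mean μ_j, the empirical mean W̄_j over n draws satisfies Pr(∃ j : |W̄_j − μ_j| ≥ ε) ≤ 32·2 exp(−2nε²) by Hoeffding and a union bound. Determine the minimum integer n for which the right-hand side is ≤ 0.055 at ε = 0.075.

628

Need 2·32·exp(−2nε²) ≤ 0.055, i.e. exp(−2nε²) ≤ 0.055/64.
So 2nε² ≥ ln(64/0.055) = 7.059305.
Hence n ≥ 7.059305/(2·0.075²) = 627.494.
The smallest integer n is 628.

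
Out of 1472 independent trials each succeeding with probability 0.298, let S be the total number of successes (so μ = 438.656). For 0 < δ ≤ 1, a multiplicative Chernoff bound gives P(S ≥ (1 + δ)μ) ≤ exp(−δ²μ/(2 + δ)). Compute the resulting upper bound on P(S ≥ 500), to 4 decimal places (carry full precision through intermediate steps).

Write 500 = (1 + δ)μ, so δ = 500/438.656 − 1 = 0.1398453…
Then the exponent is δ²μ/(2 + δ) = (500 − μ)² / (μ·(2 + δ)) = 4.009015.
Bound = exp(−4.009015) = 0.01815.

0.0182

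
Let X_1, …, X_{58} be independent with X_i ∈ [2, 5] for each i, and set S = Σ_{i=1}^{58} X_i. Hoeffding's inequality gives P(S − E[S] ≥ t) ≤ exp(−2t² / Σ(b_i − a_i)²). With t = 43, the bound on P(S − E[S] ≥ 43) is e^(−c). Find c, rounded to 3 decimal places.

Σ(b_i − a_i)² = 58·(3)² = 522.
c = 2t²/522 = 2·43²/522 = 7.0843.

7.084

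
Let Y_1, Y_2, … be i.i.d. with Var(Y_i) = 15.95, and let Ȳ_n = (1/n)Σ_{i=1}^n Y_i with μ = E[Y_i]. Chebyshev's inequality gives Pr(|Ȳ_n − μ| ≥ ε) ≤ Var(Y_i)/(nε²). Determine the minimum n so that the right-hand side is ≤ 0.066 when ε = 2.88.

30

Require 15.95/(n·2.88²) ≤ 0.066, i.e. n ≥ 15.95/(0.066·2.88²) = 29.136.
The smallest integer n is 30.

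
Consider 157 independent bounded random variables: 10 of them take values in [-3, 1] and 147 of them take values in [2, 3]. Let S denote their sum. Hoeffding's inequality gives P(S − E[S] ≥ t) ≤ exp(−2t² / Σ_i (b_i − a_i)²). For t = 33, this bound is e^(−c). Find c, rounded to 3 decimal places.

Σ(b_i − a_i)² = 10·4² + 147·1² = 307.
c = 2t² / 307 = 2·33² / 307 = 7.0945.

7.094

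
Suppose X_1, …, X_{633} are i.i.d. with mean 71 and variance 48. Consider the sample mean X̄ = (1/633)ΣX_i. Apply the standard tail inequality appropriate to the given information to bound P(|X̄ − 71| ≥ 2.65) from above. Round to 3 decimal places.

With mean and variance of each term known, Chebyshev's inequality bounds the deviation of the sum (or sample mean).
Var(X̄) = Var(X_i)/n = 48/633 = 0.075829.
Chebyshev: P(|X̄ − 71| ≥ 2.65) ≤ Var(X̄)/(2.65)² = 48/(633·2.65²) = 0.0108.

0.011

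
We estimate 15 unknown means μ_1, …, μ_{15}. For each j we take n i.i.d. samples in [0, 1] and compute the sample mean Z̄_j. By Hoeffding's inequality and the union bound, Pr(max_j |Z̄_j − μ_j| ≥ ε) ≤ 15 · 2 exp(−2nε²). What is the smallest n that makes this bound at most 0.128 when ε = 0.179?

Need 2·15·exp(−2nε²) ≤ 0.128, i.e. exp(−2nε²) ≤ 0.128/30.
So 2nε² ≥ ln(30/0.128) = 5.456922.
Hence n ≥ 5.456922/(2·0.179²) = 85.155.
The smallest integer n is 86.

86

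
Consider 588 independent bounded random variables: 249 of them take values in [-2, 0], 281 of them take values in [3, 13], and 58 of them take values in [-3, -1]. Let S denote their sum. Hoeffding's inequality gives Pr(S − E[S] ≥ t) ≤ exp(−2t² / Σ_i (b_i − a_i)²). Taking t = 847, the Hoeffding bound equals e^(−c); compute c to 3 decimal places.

Σ(b_i − a_i)² = 249·2² + 281·10² + 58·2² = 29328.
c = 2t² / 29328 = 2·847² / 29328 = 48.9231.

48.923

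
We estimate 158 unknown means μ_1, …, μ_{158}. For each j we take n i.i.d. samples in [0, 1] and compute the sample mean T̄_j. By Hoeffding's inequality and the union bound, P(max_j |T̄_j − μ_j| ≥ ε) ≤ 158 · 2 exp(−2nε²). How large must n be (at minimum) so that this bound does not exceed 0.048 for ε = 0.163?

166

Need 2·158·exp(−2nε²) ≤ 0.048, i.e. exp(−2nε²) ≤ 0.048/316.
So 2nε² ≥ ln(316/0.048) = 8.792296.
Hence n ≥ 8.792296/(2·0.163²) = 165.462.
The smallest integer n is 166.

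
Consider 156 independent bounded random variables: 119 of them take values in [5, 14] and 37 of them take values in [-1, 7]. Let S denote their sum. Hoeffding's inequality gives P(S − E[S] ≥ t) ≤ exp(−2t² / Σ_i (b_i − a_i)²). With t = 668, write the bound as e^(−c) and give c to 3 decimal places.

Σ(b_i − a_i)² = 119·9² + 37·8² = 12007.
c = 2t² / 12007 = 2·668² / 12007 = 74.3273.

74.327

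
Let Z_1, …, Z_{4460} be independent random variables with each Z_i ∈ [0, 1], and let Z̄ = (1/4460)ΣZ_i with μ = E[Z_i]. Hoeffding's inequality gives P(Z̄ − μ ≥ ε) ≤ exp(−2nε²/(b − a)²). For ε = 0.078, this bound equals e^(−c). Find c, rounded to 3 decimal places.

54.269

c = 2nε²/(b − a)² = 2·4460·0.078² / 1² = 54.2693.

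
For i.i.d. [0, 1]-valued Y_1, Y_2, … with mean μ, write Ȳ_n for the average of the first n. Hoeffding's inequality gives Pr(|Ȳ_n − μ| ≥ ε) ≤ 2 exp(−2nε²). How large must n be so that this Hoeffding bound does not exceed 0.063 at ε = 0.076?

Require 2·exp(−2nε²) ≤ 0.063, i.e. 2nε² ≥ ln(2/0.063) = 3.457768.
So n ≥ 3.457768 / (2·0.076²) = 299.322.
The smallest integer n is 300.

300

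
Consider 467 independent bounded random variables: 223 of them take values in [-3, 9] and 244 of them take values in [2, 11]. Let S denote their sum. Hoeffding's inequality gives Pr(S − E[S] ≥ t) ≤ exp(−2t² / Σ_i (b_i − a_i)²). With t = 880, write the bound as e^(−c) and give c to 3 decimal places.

29.856

Σ(b_i − a_i)² = 223·12² + 244·9² = 51876.
c = 2t² / 51876 = 2·880² / 51876 = 29.8558.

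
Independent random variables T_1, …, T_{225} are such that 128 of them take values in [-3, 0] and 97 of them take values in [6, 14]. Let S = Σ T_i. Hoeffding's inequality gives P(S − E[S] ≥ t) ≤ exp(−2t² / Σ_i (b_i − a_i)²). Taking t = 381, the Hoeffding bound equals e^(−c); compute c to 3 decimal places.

39.446

Σ(b_i − a_i)² = 128·3² + 97·8² = 7360.
c = 2t² / 7360 = 2·381² / 7360 = 39.4459.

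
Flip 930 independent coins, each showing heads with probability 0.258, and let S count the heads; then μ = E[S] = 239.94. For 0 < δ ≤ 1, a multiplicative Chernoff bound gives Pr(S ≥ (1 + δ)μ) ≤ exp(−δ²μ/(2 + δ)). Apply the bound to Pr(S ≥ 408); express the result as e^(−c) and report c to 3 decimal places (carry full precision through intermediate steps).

Write 408 = (1 + δ)μ, so δ = 408/239.94 − 1 = 0.7004251…
Then the exponent is δ²μ/(2 + δ) = (408 − μ)² / (μ·(2 + δ)) = 43.590708.

43.591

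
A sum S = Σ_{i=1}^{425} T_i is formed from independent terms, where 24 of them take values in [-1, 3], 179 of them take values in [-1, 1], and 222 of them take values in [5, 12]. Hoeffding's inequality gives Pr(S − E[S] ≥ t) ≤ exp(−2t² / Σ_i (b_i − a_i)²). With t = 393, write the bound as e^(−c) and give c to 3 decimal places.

Σ(b_i − a_i)² = 24·4² + 179·2² + 222·7² = 11978.
c = 2t² / 11978 = 2·393² / 11978 = 25.7888.

25.789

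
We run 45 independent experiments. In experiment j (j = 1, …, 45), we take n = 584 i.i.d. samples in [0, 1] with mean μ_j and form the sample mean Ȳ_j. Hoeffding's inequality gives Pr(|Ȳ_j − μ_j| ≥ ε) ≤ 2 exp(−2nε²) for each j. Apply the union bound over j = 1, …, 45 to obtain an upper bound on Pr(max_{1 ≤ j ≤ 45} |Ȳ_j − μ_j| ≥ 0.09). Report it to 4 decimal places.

Per-experiment Hoeffding bound: 2·exp(−2·584·0.09²) = 2·exp(−9.46080) = 0.00015569.
Union bound over 45 events: 45·0.00015569 = 0.00701.

0.0070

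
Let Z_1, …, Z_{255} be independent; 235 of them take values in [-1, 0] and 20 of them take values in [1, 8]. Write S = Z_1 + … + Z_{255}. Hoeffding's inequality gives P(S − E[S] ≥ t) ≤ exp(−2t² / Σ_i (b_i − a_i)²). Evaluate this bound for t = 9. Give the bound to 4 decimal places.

0.8752

Σ(b_i − a_i)² = 235·1² + 20·7² = 1215.
Exponent = 2·9² / 1215 = 0.13333.
Bound = exp(−0.13333) = 0.87517.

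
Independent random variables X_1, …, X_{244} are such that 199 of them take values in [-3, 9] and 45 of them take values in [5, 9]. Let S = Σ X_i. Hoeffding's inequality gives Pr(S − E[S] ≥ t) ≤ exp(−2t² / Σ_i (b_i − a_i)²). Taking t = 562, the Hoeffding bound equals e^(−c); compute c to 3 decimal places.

21.504

Σ(b_i − a_i)² = 199·12² + 45·4² = 29376.
c = 2t² / 29376 = 2·562² / 29376 = 21.5035.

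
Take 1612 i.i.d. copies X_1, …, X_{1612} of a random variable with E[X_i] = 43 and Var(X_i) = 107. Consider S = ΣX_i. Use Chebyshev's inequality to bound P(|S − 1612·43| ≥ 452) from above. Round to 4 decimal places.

Var(S) = n·Var(X_i) = 1612·107 = 172484.
Chebyshev: P(|S − 1612·43| ≥ 452) ≤ Var(S)/452² = 172484/204304 = 0.8443.

0.8443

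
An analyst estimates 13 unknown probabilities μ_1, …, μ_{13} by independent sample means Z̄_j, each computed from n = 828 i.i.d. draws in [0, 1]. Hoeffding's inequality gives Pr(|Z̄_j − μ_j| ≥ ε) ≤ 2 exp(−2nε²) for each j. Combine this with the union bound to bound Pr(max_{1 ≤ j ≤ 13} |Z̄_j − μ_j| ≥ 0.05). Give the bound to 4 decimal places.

0.4140

Per-experiment Hoeffding bound: 2·exp(−2·828·0.05²) = 2·exp(−4.14000) = 0.031846.
Union bound over 13 events: 13·0.031846 = 0.41399.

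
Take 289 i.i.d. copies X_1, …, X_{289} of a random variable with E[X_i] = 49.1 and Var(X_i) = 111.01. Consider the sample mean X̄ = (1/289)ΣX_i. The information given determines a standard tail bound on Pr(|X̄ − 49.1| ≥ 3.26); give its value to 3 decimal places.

With mean and variance of each term known, Chebyshev's inequality bounds the deviation of the sum (or sample mean).
Var(X̄) = Var(X_i)/n = 111.01/289 = 0.38412.
Chebyshev: Pr(|X̄ − 49.1| ≥ 3.26) ≤ Var(X̄)/(3.26)² = 111.01/(289·3.26²) = 0.0361.

0.036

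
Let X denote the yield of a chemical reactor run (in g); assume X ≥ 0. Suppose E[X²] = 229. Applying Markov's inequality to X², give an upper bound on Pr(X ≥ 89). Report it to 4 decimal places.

Since X ≥ 0, the event {X ≥ 89} is the same as {X² ≥ 7921}.
Markov's inequality applied to X² gives Pr(X² ≥ 7921) ≤ E[X²]/7921 = 229/7921 = 0.0289.

0.0289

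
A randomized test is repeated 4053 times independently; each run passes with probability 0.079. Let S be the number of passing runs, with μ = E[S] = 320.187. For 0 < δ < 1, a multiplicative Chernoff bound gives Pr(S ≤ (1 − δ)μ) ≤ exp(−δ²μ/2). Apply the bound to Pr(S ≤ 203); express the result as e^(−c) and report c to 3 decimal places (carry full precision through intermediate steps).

Write 203 = (1 − δ)μ, so δ = 1 − 203/320.187 = 0.3659955…
Then the exponent is δ²μ/2 = (μ − 203)²/(2μ) = 21.444957.

21.445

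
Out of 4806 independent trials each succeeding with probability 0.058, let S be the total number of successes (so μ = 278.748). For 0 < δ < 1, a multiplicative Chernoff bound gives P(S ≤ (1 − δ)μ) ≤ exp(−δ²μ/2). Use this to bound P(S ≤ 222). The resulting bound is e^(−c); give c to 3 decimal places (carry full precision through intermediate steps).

5.776

Write 222 = (1 − δ)μ, so δ = 1 − 222/278.748 = 0.2035817…
Then the exponent is δ²μ/2 = (μ − 222)²/(2μ) = 5.776428.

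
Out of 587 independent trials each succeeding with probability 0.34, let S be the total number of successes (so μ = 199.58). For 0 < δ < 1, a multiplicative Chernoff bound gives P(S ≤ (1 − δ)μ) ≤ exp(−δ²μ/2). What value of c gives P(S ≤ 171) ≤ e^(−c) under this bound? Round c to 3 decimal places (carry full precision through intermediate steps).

2.046

Write 171 = (1 − δ)μ, so δ = 1 − 171/199.58 = 0.1432007…
Then the exponent is δ²μ/2 = (μ − 171)²/(2μ) = 2.046338.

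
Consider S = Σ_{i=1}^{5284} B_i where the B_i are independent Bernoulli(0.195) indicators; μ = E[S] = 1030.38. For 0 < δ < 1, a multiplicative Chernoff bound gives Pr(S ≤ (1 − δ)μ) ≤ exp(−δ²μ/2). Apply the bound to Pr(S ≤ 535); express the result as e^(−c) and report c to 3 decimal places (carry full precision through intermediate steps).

Write 535 = (1 − δ)μ, so δ = 1 − 535/1030.38 = 0.4807741…
Then the exponent is δ²μ/2 = (μ − 535)²/(2μ) = 119.082933.

119.083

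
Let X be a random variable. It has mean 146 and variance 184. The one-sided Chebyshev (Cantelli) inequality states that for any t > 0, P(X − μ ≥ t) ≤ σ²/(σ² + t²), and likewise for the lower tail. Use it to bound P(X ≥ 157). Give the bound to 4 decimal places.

Here σ² = 184 and t = 11, so σ² + t² = 305.
Cantelli's bound: 184/305 = 0.6033.

0.6033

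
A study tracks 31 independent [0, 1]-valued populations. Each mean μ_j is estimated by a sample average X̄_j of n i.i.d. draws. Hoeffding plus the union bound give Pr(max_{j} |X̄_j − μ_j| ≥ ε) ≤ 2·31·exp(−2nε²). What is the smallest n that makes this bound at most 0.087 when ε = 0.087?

434

Need 2·31·exp(−2nε²) ≤ 0.087, i.e. exp(−2nε²) ≤ 0.087/62.
So 2nε² ≥ ln(62/0.087) = 6.568982.
Hence n ≥ 6.568982/(2·0.087²) = 433.940.
The smallest integer n is 434.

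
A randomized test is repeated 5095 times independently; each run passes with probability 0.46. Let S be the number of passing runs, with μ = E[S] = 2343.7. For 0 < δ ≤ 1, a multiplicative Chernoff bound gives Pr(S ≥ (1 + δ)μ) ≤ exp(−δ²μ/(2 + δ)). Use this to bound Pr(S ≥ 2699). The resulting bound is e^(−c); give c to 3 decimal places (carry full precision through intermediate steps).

25.034

Write 2699 = (1 + δ)μ, so δ = 2699/2343.7 − 1 = 0.1515979…
Then the exponent is δ²μ/(2 + δ) = (2699 − μ)² / (μ·(2 + δ)) = 25.033829.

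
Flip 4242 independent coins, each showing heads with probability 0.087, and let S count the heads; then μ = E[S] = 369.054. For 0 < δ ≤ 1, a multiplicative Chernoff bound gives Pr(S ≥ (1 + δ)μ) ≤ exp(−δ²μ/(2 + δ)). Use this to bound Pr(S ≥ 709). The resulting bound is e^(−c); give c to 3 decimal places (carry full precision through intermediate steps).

107.196

Write 709 = (1 + δ)μ, so δ = 709/369.054 − 1 = 0.9211281…
Then the exponent is δ²μ/(2 + δ) = (709 − μ)² / (μ·(2 + δ)) = 107.196191.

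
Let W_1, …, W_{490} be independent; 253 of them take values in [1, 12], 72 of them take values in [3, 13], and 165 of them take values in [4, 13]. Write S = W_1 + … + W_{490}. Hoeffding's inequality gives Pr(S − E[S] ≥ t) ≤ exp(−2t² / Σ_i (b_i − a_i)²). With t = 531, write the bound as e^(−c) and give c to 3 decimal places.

11.019

Σ(b_i − a_i)² = 253·11² + 72·10² + 165·9² = 51178.
c = 2t² / 51178 = 2·531² / 51178 = 11.0188.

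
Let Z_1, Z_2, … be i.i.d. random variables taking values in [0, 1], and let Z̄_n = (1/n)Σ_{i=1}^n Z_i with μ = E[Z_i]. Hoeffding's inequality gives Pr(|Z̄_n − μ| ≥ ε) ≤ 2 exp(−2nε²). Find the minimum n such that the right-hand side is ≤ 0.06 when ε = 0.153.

Require 2·exp(−2nε²) ≤ 0.06, i.e. 2nε² ≥ ln(2/0.06) = 3.506558.
So n ≥ 3.506558 / (2·0.153²) = 74.898.
The smallest integer n is 75.

75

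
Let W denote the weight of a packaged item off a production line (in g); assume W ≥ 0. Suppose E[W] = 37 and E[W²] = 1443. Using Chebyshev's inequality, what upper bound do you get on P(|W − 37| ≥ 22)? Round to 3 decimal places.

0.153

Var(W) = E[W²] − (E[W])² = 1443 − 1369 = 74.
Chebyshev's inequality: P(|W − μ| ≥ t) ≤ Var(W)/t² = 74/484 = 0.1529.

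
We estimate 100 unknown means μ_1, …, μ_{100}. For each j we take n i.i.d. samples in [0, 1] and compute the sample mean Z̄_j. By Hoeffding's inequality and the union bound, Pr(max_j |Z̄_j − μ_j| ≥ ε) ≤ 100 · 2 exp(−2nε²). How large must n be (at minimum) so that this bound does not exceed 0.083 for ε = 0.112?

311

Need 2·100·exp(−2nε²) ≤ 0.083, i.e. exp(−2nε²) ≤ 0.083/200.
So 2nε² ≥ ln(200/0.083) = 7.787232.
Hence n ≥ 7.787232/(2·0.112²) = 310.397.
The smallest integer n is 311.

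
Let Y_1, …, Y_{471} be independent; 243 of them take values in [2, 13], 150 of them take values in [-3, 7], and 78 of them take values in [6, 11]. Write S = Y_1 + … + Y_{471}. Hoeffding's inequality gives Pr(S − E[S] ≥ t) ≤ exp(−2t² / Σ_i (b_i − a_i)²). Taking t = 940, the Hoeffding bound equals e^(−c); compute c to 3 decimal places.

38.125

Σ(b_i − a_i)² = 243·11² + 150·10² + 78·5² = 46353.
c = 2t² / 46353 = 2·940² / 46353 = 38.1248.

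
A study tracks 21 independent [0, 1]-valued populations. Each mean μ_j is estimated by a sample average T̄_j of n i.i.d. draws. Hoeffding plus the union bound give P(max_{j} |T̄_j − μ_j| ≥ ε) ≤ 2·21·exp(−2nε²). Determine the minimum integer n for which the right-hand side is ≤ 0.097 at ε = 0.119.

Need 2·21·exp(−2nε²) ≤ 0.097, i.e. exp(−2nε²) ≤ 0.097/42.
So 2nε² ≥ ln(42/0.097) = 6.070714.
Hence n ≥ 6.070714/(2·0.119²) = 214.346.
The smallest integer n is 215.

215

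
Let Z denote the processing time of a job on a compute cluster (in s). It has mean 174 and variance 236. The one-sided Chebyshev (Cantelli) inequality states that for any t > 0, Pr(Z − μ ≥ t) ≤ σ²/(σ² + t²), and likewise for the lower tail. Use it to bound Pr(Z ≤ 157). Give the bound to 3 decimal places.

Here σ² = 236 and t = 17, so σ² + t² = 525.
Cantelli's bound: 236/525 = 0.4495.

0.450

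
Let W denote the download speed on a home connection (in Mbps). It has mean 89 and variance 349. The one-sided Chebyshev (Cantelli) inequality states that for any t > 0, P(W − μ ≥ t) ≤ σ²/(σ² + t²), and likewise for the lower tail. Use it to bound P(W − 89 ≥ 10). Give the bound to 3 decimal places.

Here σ² = 349 and t = 10, so σ² + t² = 449.
Cantelli's bound: 349/449 = 0.7773.

0.777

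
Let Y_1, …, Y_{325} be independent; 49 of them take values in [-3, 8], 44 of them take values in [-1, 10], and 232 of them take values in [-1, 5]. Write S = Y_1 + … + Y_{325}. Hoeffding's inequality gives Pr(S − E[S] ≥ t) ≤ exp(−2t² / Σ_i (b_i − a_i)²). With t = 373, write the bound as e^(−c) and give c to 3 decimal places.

14.193

Σ(b_i − a_i)² = 49·11² + 44·11² + 232·6² = 19605.
c = 2t² / 19605 = 2·373² / 19605 = 14.1932.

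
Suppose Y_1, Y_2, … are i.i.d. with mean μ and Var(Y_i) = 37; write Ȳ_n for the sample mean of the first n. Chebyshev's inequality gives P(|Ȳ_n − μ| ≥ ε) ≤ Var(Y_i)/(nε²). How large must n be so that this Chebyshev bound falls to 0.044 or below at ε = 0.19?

23294

Require 37/(n·0.19²) ≤ 0.044, i.e. n ≥ 37/(0.044·0.19²) = 23293.881.
The smallest integer n is 23294.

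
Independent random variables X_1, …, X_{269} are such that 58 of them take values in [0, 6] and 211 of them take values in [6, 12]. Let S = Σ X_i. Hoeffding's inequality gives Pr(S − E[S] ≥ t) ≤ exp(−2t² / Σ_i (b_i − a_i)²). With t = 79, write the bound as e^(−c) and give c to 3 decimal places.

1.289

Σ(b_i − a_i)² = 58·6² + 211·6² = 9684.
c = 2t² / 9684 = 2·79² / 9684 = 1.2889.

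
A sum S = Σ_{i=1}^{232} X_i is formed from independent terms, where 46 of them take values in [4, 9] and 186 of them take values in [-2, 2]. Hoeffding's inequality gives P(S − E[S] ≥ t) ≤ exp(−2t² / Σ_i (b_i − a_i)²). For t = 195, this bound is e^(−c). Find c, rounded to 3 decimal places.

18.432

Σ(b_i − a_i)² = 46·5² + 186·4² = 4126.
c = 2t² / 4126 = 2·195² / 4126 = 18.4319.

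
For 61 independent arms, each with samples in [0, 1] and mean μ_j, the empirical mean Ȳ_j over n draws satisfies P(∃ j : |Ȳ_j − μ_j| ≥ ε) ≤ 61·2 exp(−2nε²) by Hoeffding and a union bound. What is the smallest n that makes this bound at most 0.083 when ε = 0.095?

Need 2·61·exp(−2nε²) ≤ 0.083, i.e. exp(−2nε²) ≤ 0.083/122.
So 2nε² ≥ ln(122/0.083) = 7.292936.
Hence n ≥ 7.292936/(2·0.095²) = 404.041.
The smallest integer n is 405.

405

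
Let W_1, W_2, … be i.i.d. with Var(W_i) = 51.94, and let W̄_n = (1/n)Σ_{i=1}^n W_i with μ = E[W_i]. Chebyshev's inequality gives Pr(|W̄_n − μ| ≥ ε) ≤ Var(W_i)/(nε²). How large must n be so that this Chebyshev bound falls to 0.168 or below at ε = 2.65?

Require 51.94/(n·2.65²) ≤ 0.168, i.e. n ≥ 51.94/(0.168·2.65²) = 44.025.
The smallest integer n is 45.

45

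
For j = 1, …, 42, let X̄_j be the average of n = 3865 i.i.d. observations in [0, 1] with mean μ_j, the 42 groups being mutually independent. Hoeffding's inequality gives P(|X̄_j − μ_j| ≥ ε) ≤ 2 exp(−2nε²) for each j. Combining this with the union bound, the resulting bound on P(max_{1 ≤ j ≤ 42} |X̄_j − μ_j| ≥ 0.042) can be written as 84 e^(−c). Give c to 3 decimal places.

Union bound over the 42 events: P(max_{1 ≤ j ≤ 42} |X̄_j − μ_j| ≥ 0.042) ≤ 42·2·exp(−2nε²) = 84 exp(−2·3865·0.042²).
So c = 2·3865·0.042² = 13.6357.

13.636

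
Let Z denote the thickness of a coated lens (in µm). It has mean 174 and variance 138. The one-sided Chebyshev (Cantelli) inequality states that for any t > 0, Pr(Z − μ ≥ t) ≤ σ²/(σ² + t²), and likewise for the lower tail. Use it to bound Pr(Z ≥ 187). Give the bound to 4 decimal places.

Here σ² = 138 and t = 13, so σ² + t² = 307.
Cantelli's bound: 138/307 = 0.4495.

0.4495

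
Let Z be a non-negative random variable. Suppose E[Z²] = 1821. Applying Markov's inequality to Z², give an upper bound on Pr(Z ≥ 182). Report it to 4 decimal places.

Since Z ≥ 0, the event {Z ≥ 182} is the same as {Z² ≥ 33124}.
Markov's inequality applied to Z² gives Pr(Z² ≥ 33124) ≤ E[Z²]/33124 = 1821/33124 = 0.0550.

0.0550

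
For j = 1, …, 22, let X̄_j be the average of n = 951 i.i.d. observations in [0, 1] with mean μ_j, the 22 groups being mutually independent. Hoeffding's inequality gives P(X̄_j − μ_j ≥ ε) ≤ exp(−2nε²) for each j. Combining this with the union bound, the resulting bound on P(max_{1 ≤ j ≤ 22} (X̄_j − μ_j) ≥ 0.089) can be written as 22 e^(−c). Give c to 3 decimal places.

Union bound over the 22 events: P(max_{1 ≤ j ≤ 22} (X̄_j − μ_j) ≥ 0.089) ≤ 22·exp(−2nε²) = 22 exp(−2·951·0.089²).
So c = 2·951·0.089² = 15.0657.

15.066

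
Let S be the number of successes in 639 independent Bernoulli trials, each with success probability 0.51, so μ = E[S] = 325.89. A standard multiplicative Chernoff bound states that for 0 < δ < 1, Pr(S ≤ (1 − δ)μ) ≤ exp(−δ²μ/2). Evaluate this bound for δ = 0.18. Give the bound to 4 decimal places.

Exponent = δ²μ/2 = 0.18²·325.89/2 = 5.2794.
Bound = exp(−5.2794) = 0.00510.

0.0051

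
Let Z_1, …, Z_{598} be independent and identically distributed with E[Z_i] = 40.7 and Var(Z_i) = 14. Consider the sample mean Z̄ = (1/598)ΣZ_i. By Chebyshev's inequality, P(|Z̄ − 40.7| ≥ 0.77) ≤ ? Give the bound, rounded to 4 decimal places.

0.0395

Var(Z̄) = Var(Z_i)/n = 14/598 = 0.023411.
Chebyshev: P(|Z̄ − 40.7| ≥ 0.77) ≤ Var(Z̄)/(0.77)² = 14/(598·0.77²) = 0.0395.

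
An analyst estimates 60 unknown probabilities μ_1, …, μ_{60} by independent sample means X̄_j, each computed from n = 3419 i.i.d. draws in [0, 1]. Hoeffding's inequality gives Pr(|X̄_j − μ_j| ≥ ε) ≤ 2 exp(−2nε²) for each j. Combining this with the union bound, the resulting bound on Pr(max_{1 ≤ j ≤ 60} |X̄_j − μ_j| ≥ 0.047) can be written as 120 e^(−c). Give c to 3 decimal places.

Union bound over the 60 events: Pr(max_{1 ≤ j ≤ 60} |X̄_j − μ_j| ≥ 0.047) ≤ 60·2·exp(−2nε²) = 120 exp(−2·3419·0.047²).
So c = 2·3419·0.047² = 15.1051.

15.105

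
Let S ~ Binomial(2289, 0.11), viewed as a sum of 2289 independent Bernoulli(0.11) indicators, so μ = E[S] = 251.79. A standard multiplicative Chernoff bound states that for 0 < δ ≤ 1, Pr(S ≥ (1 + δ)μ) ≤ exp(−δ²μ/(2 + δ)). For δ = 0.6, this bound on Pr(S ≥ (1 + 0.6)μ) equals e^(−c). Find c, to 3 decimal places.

c = δ²μ/(2 + δ) = 0.6²·251.79/(2 + 0.6) = 34.8632.

34.863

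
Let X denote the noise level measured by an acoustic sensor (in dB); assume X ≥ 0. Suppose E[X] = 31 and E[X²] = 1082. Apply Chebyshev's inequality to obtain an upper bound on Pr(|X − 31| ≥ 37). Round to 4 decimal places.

0.0884

Var(X) = E[X²] − (E[X])² = 1082 − 961 = 121.
Chebyshev's inequality: Pr(|X − μ| ≥ t) ≤ Var(X)/t² = 121/1369 = 0.0884.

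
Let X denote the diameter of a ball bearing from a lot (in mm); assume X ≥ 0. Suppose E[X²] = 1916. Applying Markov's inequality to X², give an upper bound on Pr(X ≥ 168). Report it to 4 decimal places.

Since X ≥ 0, the event {X ≥ 168} is the same as {X² ≥ 28224}.
Markov's inequality applied to X² gives Pr(X² ≥ 28224) ≤ E[X²]/28224 = 1916/28224 = 0.0679.

0.0679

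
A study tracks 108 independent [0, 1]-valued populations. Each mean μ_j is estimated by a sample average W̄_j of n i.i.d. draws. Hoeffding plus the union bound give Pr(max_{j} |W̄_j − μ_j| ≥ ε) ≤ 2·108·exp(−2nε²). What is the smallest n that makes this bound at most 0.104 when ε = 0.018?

Need 2·108·exp(−2nε²) ≤ 0.104, i.e. exp(−2nε²) ≤ 0.104/216.
So 2nε² ≥ ln(216/0.104) = 7.638643.
Hence n ≥ 7.638643/(2·0.018²) = 11788.029.
The smallest integer n is 11789.

11789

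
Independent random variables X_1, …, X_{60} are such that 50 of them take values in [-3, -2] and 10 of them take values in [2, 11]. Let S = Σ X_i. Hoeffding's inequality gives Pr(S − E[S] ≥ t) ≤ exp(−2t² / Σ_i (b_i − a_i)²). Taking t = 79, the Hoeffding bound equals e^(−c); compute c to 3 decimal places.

14.514

Σ(b_i − a_i)² = 50·1² + 10·9² = 860.
c = 2t² / 860 = 2·79² / 860 = 14.5140.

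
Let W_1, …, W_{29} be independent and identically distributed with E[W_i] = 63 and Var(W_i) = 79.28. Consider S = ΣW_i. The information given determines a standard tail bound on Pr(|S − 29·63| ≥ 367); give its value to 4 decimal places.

With mean and variance of each term known, Chebyshev's inequality bounds the deviation of the sum (or sample mean).
Var(S) = n·Var(W_i) = 29·79.28 = 2299.12.
Chebyshev: Pr(|S − 29·63| ≥ 367) ≤ Var(S)/367² = 2299.12/134689 = 0.0171.

0.0171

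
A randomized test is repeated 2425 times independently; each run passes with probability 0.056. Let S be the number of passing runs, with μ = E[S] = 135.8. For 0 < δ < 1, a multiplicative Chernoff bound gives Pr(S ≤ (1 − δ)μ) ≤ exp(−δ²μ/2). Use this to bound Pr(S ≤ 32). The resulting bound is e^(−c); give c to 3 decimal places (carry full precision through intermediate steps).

39.670

Write 32 = (1 − δ)μ, so δ = 1 − 32/135.8 = 0.7643594…
Then the exponent is δ²μ/2 = (μ − 32)²/(2μ) = 39.670250.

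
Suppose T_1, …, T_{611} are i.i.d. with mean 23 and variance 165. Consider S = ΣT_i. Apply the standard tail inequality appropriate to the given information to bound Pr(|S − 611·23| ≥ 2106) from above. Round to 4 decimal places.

0.0227

With mean and variance of each term known, Chebyshev's inequality bounds the deviation of the sum (or sample mean).
Var(S) = n·Var(T_i) = 611·165 = 100815.
Chebyshev: Pr(|S − 611·23| ≥ 2106) ≤ Var(S)/2106² = 100815/4435236 = 0.0227.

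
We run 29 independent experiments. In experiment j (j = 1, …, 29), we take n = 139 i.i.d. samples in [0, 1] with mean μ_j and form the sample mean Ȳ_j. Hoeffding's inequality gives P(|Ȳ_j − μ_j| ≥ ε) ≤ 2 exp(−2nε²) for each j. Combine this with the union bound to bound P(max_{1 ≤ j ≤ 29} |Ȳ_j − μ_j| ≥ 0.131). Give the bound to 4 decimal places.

Per-experiment Hoeffding bound: 2·exp(−2·139·0.131²) = 2·exp(−4.77076) = 0.016948.
Union bound over 29 events: 29·0.016948 = 0.49149.

0.4915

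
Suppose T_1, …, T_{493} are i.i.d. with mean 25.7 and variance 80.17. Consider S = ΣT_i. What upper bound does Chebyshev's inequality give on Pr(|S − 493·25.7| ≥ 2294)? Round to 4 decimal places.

Var(S) = n·Var(T_i) = 493·80.17 = 39523.81.
Chebyshev: Pr(|S − 493·25.7| ≥ 2294) ≤ Var(S)/2294² = 39523.81/5262436 = 0.0075.

0.0075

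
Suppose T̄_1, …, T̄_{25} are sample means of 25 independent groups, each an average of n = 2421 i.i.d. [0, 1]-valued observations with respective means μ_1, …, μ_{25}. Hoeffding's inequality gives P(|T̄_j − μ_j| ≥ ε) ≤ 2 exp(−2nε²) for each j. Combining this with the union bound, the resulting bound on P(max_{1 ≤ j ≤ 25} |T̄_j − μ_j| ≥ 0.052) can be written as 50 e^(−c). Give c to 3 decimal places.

Union bound over the 25 events: P(max_{1 ≤ j ≤ 25} |T̄_j − μ_j| ≥ 0.052) ≤ 25·2·exp(−2nε²) = 50 exp(−2·2421·0.052²).
So c = 2·2421·0.052² = 13.0928.

13.093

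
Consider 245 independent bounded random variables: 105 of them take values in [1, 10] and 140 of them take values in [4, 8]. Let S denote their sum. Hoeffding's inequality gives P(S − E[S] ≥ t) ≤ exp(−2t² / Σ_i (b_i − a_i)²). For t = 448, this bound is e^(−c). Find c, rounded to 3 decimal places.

Σ(b_i − a_i)² = 105·9² + 140·4² = 10745.
c = 2t² / 10745 = 2·448² / 10745 = 37.3577.

37.358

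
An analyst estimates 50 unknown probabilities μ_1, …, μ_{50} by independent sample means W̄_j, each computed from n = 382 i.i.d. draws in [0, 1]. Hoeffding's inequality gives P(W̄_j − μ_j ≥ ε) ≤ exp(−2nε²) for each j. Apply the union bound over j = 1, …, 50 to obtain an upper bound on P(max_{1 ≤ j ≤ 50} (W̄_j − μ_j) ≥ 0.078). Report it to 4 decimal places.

Per-experiment Hoeffding bound: exp(−2·382·0.078²) = exp(−4.64818) = 0.0095791.
Union bound over 50 events: 50·0.0095791 = 0.47895.

0.4790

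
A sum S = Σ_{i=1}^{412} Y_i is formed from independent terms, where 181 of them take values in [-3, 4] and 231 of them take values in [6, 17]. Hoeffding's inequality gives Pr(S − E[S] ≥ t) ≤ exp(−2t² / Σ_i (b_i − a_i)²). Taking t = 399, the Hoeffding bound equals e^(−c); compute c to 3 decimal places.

8.648

Σ(b_i − a_i)² = 181·7² + 231·11² = 36820.
c = 2t² / 36820 = 2·399² / 36820 = 8.6475.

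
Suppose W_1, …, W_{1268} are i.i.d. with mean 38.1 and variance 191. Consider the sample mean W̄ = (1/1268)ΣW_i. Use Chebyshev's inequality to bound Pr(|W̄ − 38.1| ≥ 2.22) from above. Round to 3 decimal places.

Var(W̄) = Var(W_i)/n = 191/1268 = 0.15063.
Chebyshev: Pr(|W̄ − 38.1| ≥ 2.22) ≤ Var(W̄)/(2.22)² = 191/(1268·2.22²) = 0.0306.

0.031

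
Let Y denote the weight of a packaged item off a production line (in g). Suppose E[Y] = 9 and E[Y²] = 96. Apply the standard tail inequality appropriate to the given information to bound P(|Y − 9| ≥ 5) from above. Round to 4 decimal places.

The first two moments determine the variance, so Chebyshev's inequality is the sharpest standard bound available.
Var(Y) = E[Y²] − (E[Y])² = 96 − 81 = 15.
Chebyshev's inequality: P(|Y − μ| ≥ t) ≤ Var(Y)/t² = 15/25 = 0.6000.

0.6000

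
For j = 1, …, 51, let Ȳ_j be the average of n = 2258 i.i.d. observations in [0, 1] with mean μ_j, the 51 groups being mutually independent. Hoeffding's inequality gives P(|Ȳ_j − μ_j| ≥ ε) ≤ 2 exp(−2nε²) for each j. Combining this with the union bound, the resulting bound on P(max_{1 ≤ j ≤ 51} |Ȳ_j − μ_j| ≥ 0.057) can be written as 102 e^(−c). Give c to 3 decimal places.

Union bound over the 51 events: P(max_{1 ≤ j ≤ 51} |Ȳ_j − μ_j| ≥ 0.057) ≤ 51·2·exp(−2nε²) = 102 exp(−2·2258·0.057²).
So c = 2·2258·0.057² = 14.6725.

14.672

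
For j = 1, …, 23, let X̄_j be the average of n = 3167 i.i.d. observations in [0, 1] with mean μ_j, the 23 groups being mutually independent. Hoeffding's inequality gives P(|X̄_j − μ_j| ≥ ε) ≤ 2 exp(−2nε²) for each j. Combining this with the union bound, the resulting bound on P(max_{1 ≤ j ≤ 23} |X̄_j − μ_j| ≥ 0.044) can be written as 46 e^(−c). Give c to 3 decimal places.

Union bound over the 23 events: P(max_{1 ≤ j ≤ 23} |X̄_j − μ_j| ≥ 0.044) ≤ 23·2·exp(−2nε²) = 46 exp(−2·3167·0.044²).
So c = 2·3167·0.044² = 12.2626.

12.263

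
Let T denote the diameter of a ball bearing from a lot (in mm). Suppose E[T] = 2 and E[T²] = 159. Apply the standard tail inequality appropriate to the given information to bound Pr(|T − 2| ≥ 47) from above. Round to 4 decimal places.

The first two moments determine the variance, so Chebyshev's inequality is the sharpest standard bound available.
Var(T) = E[T²] − (E[T])² = 159 − 4 = 155.
Chebyshev's inequality: Pr(|T − μ| ≥ t) ≤ Var(T)/t² = 155/2209 = 0.0702.

0.0702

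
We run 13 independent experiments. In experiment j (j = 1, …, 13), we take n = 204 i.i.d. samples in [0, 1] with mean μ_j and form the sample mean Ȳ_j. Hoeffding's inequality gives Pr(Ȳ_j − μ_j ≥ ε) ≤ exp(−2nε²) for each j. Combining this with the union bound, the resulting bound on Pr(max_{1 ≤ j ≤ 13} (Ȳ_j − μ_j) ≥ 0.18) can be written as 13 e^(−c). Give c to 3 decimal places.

13.219

Union bound over the 13 events: Pr(max_{1 ≤ j ≤ 13} (Ȳ_j − μ_j) ≥ 0.18) ≤ 13·exp(−2nε²) = 13 exp(−2·204·0.18²).
So c = 2·204·0.18² = 13.2192.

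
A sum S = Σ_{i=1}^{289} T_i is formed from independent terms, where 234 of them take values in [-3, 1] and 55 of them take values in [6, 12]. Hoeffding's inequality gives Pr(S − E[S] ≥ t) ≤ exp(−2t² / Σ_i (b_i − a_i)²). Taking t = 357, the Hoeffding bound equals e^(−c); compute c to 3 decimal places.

Σ(b_i − a_i)² = 234·4² + 55·6² = 5724.
c = 2t² / 5724 = 2·357² / 5724 = 44.5314.

44.531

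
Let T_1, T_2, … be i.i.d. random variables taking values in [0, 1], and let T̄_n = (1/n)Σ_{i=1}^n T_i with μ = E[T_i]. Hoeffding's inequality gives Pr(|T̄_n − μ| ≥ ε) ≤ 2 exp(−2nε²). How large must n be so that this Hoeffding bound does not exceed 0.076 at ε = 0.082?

244

Require 2·exp(−2nε²) ≤ 0.076, i.e. 2nε² ≥ ln(2/0.076) = 3.270169.
So n ≥ 3.270169 / (2·0.082²) = 243.171.
The smallest integer n is 244.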